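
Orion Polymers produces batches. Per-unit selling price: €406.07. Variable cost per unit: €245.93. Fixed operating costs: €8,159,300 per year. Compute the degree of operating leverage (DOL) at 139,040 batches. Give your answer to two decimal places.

Contribution at this volume is 139,040 × €160.14 = €22,265,865.60.
Subtracting fixed costs: EBIT = €22,265,865.60 − €8,159,300 = €14,106,565.60.
DOL = contribution ÷ EBIT = €22,265,865.60 ÷ €14,106,565.60 = 1.5784.

1.58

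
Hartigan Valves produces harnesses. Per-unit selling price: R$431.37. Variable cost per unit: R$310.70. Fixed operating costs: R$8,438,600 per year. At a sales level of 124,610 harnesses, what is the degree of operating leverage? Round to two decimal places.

2.28

At 124,610 units, contribution = 124,610 × R$120.67 = R$15,036,688.70.
Subtracting fixed costs: EBIT = R$15,036,688.70 − R$8,438,600 = R$6,598,088.70.
DOL = contribution ÷ EBIT = R$15,036,688.70 ÷ R$6,598,088.70 = 2.2789.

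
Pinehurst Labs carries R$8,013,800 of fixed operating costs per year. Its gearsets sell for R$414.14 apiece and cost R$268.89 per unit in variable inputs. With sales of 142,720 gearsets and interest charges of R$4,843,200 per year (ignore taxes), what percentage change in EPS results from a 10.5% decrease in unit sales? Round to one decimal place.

Total contribution margin = 142,720 × R$145.25 = R$20,730,080.00.
EBIT = R$20,730,080.00 − R$8,013,800 = R$12,716,280.00.
Interest = R$4,843,200.00, so EBIT − I = R$7,873,080.00.
DCL = total CM / (EBIT − I) = R$20,730,080.00 / R$7,873,080.00 = 2.6330.
%ΔEPS = DCL × %ΔSales = 2.6330 × -10.5% = -27.6%.

-27.6%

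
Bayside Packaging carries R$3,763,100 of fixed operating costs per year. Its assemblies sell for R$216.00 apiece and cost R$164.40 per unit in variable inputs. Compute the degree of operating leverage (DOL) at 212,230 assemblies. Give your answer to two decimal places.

Contribution at this volume is 212,230 × R$51.60 = R$10,951,068.00.
EBIT = R$10,951,068.00 − R$3,763,100 = R$7,187,968.00.
DOL = contribution ÷ EBIT = R$10,951,068.00 ÷ R$7,187,968.00 = 1.5235.

1.52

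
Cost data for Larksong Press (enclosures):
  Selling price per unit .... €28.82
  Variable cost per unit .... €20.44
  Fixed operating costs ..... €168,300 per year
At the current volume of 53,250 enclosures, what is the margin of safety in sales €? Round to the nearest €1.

Contribution margin per unit = €28.82 − €20.44 = €8.38. Break-even units = €168,300 ÷ €8.38 = 20,083.53; break-even revenue = 20,083.53 × €28.82 = €578,807.40.
Actual sales revenue = 53,250 × €28.82 = €1,534,665.00.
Margin of safety = €1,534,665.00 − €578,807.40 = €955,858.

€955,858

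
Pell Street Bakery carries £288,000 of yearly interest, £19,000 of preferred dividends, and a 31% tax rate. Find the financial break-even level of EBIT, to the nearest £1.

Preferred dividends are paid after tax, so their pre-tax equivalent is £19,000 ÷ (1 − 0.31) = £27,536.23.
Financial break-even EBIT = interest + D_p ÷ (1 − t) = £288,000 + £27,536.23 = £315,536.23.

£315,536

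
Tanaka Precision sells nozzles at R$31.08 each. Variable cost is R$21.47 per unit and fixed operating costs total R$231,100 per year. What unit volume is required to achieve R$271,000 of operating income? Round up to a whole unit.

52,248 nozzles

Each unit contributes R$31.08 − R$21.47 = R$9.61.
Required volume = (fixed costs + target profit) ÷ CM = (R$231,100 + R$271,000) ÷ R$9.61 = 52,247.66, so 52,248 nozzles.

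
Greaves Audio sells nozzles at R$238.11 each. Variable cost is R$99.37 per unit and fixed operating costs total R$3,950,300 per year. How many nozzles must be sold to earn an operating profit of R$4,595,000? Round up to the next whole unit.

Unit CM = price − variable cost = R$238.11 − R$99.37 = R$138.74.
Units = (FC + target) / CM = (R$3,950,300 + R$4,595,000) / R$138.74 = 61,592.19, so 61,593 nozzles.

61,593 nozzles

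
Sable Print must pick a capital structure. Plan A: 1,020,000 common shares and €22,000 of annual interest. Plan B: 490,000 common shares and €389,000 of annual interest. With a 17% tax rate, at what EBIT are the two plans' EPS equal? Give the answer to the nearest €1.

€728,302

Set EPS_A = EPS_B: (EBIT − €22,000)(1 − 0.17) ÷ 1,020,000 = (EBIT − €389,000)(1 − 0.17) ÷ 490,000.
The (1 − t) factor cancels: (EBIT − 22,000) × 490,000 = (EBIT − 389,000) × 1,020,000.
Solving, EBIT = (389,000·1,020,000 − 22,000·490,000) / (1,020,000 − 490,000) = 386,000,000,000 / 530,000 = 728,301.89.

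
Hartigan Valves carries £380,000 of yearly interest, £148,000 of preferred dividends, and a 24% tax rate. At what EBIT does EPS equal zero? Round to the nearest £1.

Preferred dividends are paid after tax, so their pre-tax equivalent is £148,000 ÷ (1 − 0.24) = £194,736.84.
EPS = 0 when EBIT covers interest plus the pre-tax preferred burden: £380,000 + £194,736.84 = £574,736.84.

£574,737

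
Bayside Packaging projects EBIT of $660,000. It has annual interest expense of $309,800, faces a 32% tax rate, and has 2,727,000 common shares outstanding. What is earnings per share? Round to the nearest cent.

Pre-tax income = $660,000 − $309,800.00 = $350,200.00.
Net income = $350,200.00 × (1 − 0.32) = $238,136.00.
EPS = $238,136.00 ÷ 2,727,000 = $0.09.

$0.09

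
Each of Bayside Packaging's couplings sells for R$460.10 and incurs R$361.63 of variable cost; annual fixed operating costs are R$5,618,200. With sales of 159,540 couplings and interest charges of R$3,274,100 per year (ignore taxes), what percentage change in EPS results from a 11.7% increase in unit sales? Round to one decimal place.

Total contribution margin = 159,540 × R$98.47 = R$15,709,903.80.
Subtracting fixed costs: EBIT = R$15,709,903.80 − R$5,618,200 = R$10,091,703.80.
Interest = R$3,274,100.00, so EBIT − I = R$6,817,603.80.
DCL = total CM / (EBIT − I) = R$15,709,903.80 / R$6,817,603.80 = 2.3043.
EPS therefore changes by 2.3043 × (+11.7%) = +27.0%.

+27.0%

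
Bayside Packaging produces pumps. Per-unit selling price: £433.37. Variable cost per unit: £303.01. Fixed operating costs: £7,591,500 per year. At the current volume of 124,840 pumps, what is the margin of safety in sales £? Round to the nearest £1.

Contribution margin per unit = £433.37 − £303.01 = £130.36. Break-even units = £7,591,500 ÷ £130.36 = 58,234.89; break-even revenue = 58,234.89 × £433.37 = £25,237,253.41.
Current sales = 124,840 × £433.37 = £54,101,910.80.
Margin of safety = £54,101,910.80 − £25,237,253.41 = £28,864,657.

£28,864,657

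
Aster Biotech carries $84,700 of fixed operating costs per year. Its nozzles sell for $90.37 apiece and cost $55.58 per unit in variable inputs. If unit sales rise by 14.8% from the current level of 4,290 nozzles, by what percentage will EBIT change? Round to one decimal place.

At 4,290 units, contribution = 4,290 × $34.79 = $149,249.10.
EBIT = $149,249.10 − $84,700 = $64,549.10.
DOL = contribution ÷ EBIT = $149,249.10 ÷ $64,549.10 = 2.3122.
So EBIT moves 2.3122 × (+14.8%) = +34.2%.

+34.2%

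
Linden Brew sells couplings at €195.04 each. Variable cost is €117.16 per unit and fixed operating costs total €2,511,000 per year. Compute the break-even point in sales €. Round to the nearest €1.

Contribution margin per unit = €195.04 − €117.16 = €77.88, a CM ratio of €77.88 ÷ €195.04 = 0.3993.
Break-even sales = FC ÷ CM ratio = €2,511,000 × €195.04 / €77.88 = €6,288,462.

€6,288,462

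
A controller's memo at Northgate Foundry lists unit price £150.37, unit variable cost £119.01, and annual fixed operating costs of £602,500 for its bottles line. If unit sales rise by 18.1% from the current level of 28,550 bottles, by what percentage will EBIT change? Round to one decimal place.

+55.3%

Total contribution margin = 28,550 × £31.36 = £895,328.00.
Subtracting fixed costs: EBIT = £895,328.00 − £602,500 = £292,828.00.
Degree of operating leverage = £895,328.00 / £292,828.00 = 3.0575.
%ΔEBIT = DOL × %ΔSales = 3.0575 × +18.1% = +55.3%.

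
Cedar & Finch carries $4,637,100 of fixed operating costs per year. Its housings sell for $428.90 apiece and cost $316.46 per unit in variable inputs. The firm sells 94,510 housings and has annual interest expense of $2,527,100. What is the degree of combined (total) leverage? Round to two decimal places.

At 94,510 units, contribution = 94,510 × $112.44 = $10,626,704.40.
EBIT = $10,626,704.40 − $4,637,100 = $5,989,604.40. Interest = $2,527,100.00, so EBIT − I = $3,462,504.40.
DCL = contribution ÷ (EBIT − I) = $10,626,704.40 ÷ $3,462,504.40 = 3.0691.

3.07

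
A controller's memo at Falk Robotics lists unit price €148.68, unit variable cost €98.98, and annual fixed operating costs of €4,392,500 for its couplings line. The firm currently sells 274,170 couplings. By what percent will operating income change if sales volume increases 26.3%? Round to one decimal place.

+38.8%

At 274,170 units, contribution = 274,170 × €49.70 = €13,626,249.00.
EBIT = €13,626,249.00 − €4,392,500 = €9,233,749.00.
So DOL = total CM / EBIT = €13,626,249.00 / €9,233,749.00 = 1.4757.
%ΔEBIT = DOL × %ΔSales = 1.4757 × +26.3% = +38.8%.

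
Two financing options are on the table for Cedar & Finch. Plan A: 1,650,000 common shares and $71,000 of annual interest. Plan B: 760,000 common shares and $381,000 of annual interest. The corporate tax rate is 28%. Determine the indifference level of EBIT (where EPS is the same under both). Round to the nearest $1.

Set EPS_A = EPS_B: (EBIT − $71,000)(1 − 0.28) ÷ 1,650,000 = (EBIT − $381,000)(1 − 0.28) ÷ 760,000.
The (1 − t) factor cancels: (EBIT − 71,000) × 760,000 = (EBIT − 381,000) × 1,650,000.
EBIT × (1,650,000 − 760,000) = 381,000 × 1,650,000 − 71,000 × 760,000 = 574,690,000,000, so EBIT = 574,690,000,000 ÷ 890,000 = 645,719.10.

$645,719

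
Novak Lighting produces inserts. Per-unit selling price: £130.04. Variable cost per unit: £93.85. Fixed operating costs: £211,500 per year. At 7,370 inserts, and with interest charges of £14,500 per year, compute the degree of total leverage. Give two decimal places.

6.55

At 7,370 units, contribution = 7,370 × £36.19 = £266,720.30.
Subtracting fixed costs: EBIT = £266,720.30 − £211,500 = £55,220.30. Interest = £14,500.00, so EBIT − I = £40,720.30.
Degree of total leverage = total CM / (EBIT − interest) = £266,720.30 / £40,720.30 = 6.5501.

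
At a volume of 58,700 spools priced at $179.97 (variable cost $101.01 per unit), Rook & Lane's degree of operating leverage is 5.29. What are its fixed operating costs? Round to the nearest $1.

$3,758,780

At 58,700 units, contribution = 58,700 × $78.96 = $4,634,952.00.
DOL = contribution / EBIT, so EBIT = $4,634,952.00 / 5.29 = $876,172.40.
Fixed costs = CM − EBIT = $4,634,952.00 − $876,172.40 = $3,758,780.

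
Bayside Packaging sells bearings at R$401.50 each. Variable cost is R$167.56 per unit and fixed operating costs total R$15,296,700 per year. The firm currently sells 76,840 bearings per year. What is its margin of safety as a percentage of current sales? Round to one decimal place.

Unit CM = price − variable cost = R$401.50 − R$167.56 = R$233.94. Break-even units = R$15,296,700 ÷ R$233.94 = 65,387.28; break-even revenue = 65,387.28 × R$401.50 = R$26,252,992.43.
Actual sales revenue = 76,840 × R$401.50 = R$30,851,260.00.
Margin of safety = (R$30,851,260.00 − R$26,252,992.43) ÷ R$30,851,260.00 = 14.9%.

14.9%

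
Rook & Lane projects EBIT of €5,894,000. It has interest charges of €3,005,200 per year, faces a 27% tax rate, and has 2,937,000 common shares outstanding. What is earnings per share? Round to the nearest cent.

Interest = €3,005,200.00, so EBT = €5,894,000 − €3,005,200.00 = €2,888,800.00.
After tax at 27%: net income = €2,888,800.00 × 0.73 = €2,108,824.00.
Per share: €2,108,824.00 / 2,937,000 shares = €0.72.

€0.72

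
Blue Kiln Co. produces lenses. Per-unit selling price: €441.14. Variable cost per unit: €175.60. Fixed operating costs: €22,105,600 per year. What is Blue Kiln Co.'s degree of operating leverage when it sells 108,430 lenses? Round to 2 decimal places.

4.31

Contribution at this volume is 108,430 × €265.54 = €28,792,502.20.
Operating income = contribution − fixed costs = €28,792,502.20 − €22,105,600 = €6,686,902.20.
DOL = contribution ÷ EBIT = €28,792,502.20 ÷ €6,686,902.20 = 4.3058.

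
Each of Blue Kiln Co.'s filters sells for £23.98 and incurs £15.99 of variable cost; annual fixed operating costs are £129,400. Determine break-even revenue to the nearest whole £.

£388,362

CM per unit = £23.98 − £15.99 = £7.99; CM ratio = £7.99 / £23.98 = 0.3332.
Break-even revenue = fixed costs × price ÷ CM = £129,400 × £23.98 ÷ £7.99 = £388,362.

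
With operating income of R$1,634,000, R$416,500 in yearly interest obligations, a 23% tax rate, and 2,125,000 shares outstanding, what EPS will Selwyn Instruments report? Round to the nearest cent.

R$0.44

Interest = R$416,500.00, so EBT = R$1,634,000 − R$416,500.00 = R$1,217,500.00.
Net income = R$1,217,500.00 × (1 − 0.23) = R$937,475.00.
Per share: R$937,475.00 / 2,125,000 shares = R$0.44.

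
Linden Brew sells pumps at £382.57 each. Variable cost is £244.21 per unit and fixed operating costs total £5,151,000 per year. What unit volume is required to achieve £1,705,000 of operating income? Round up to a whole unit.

Unit CM = price − variable cost = £382.57 − £244.21 = £138.36.
Need Q such that Q × £138.36 − £5,151,000 = £1,705,000, i.e. Q = £6,856,000 / £138.36 = 49,551.89 → 49,552.

49,552 pumps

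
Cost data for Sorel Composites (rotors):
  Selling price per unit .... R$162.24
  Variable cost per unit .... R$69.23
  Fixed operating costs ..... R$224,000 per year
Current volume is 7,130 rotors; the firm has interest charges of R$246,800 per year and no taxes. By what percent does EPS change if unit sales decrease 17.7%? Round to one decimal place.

-61.0%

Contribution at this volume is 7,130 × R$93.01 = R$663,161.30.
Subtracting fixed costs: EBIT = R$663,161.30 − R$224,000 = R$439,161.30.
Interest = R$246,800.00, so EBIT − I = R$192,361.30.
DCL = total CM / (EBIT − I) = R$663,161.30 / R$192,361.30 = 3.4475.
%ΔEPS = DCL × %ΔSales = 3.4475 × -17.7% = -61.0%.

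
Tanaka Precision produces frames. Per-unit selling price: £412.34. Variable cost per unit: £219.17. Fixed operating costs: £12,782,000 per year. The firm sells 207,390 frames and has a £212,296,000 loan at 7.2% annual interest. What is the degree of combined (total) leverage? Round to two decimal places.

At 207,390 units, contribution = 207,390 × £193.17 = £40,061,526.30.
EBIT = £40,061,526.30 − £12,782,000 = £27,279,526.30. Interest = £15,285,312.00, so EBIT − I = £11,994,214.30.
Degree of total leverage = total CM / (EBIT − interest) = £40,061,526.30 / £11,994,214.30 = 3.3401.

3.34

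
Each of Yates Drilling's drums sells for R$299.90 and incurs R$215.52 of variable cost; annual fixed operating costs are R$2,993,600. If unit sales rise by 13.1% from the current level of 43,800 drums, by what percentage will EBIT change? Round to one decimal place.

+68.9%

At 43,800 units, contribution = 43,800 × R$84.38 = R$3,695,844.00.
Operating income = contribution − fixed costs = R$3,695,844.00 − R$2,993,600 = R$702,244.00.
DOL = contribution ÷ EBIT = R$3,695,844.00 ÷ R$702,244.00 = 5.2629.
So EBIT moves 5.2629 × (+13.1%) = +68.9%.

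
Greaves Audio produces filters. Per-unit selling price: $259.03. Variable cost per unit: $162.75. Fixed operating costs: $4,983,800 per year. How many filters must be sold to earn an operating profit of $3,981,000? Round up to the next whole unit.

93,112 filters

Each unit contributes $259.03 − $162.75 = $96.28.
Units = (FC + target) / CM = ($4,983,800 + $3,981,000) / $96.28 = 93,111.76, so 93,112 filters.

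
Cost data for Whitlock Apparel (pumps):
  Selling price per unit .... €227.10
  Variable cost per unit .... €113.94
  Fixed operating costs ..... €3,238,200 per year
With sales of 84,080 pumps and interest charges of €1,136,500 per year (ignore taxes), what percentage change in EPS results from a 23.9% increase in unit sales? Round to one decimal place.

At 84,080 units, contribution = 84,080 × €113.16 = €9,514,492.80.
EBIT = €9,514,492.80 − €3,238,200 = €6,276,292.80.
Interest = €1,136,500.00, so EBIT − I = €5,139,792.80.
DCL = total CM / (EBIT − I) = €9,514,492.80 / €5,139,792.80 = 1.8511.
EPS therefore changes by 1.8511 × (+23.9%) = +44.2%.

+44.2%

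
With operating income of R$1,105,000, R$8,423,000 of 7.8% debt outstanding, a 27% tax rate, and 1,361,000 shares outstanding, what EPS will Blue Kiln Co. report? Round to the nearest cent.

R$0.24

Pre-tax income = R$1,105,000 − R$656,994.00 = R$448,006.00.
After tax at 27%: net income = R$448,006.00 × 0.73 = R$327,044.38.
EPS = R$327,044.38 ÷ 1,361,000 = R$0.24.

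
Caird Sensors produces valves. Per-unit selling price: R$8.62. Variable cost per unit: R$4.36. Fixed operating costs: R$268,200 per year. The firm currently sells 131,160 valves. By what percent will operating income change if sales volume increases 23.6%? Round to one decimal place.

Contribution at this volume is 131,160 × R$4.26 = R$558,741.60.
Subtracting fixed costs: EBIT = R$558,741.60 − R$268,200 = R$290,541.60.
So DOL = total CM / EBIT = R$558,741.60 / R$290,541.60 = 1.9231.
Operating income changes by 1.9231 × +23.6% = +45.4%.

+45.4%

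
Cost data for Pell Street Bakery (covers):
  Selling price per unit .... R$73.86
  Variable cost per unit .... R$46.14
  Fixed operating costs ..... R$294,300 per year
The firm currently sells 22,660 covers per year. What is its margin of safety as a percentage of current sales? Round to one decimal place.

Contribution margin per unit = R$73.86 − R$46.14 = R$27.72. Break-even units = R$294,300 ÷ R$27.72 = 10,616.88; break-even revenue = 10,616.88 × R$73.86 = R$784,162.99.
Current sales = 22,660 × R$73.86 = R$1,673,667.60.
Margin of safety = (R$1,673,667.60 − R$784,162.99) ÷ R$1,673,667.60 = 53.1%.

53.1%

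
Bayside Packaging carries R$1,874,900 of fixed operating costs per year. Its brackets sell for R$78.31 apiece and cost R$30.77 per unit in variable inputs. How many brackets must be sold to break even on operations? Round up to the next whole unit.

Each unit contributes R$78.31 − R$30.77 = R$47.54.
Units to break even: R$1,874,900 ÷ R$47.54 = 39,438.37, rounded up to 39,439.

39,439 brackets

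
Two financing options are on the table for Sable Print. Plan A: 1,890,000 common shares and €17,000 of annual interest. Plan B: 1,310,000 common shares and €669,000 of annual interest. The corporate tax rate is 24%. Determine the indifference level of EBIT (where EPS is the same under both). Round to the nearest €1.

At indifference, (EBIT − 17,000)(1 − t)/1,890,000 = (EBIT − 669,000)(1 − t)/1,310,000.
The (1 − t) factor cancels: (EBIT − 17,000) × 1,310,000 = (EBIT − 669,000) × 1,890,000.
EBIT × (1,890,000 − 1,310,000) = 669,000 × 1,890,000 − 17,000 × 1,310,000 = 1,242,140,000,000, so EBIT = 1,242,140,000,000 ÷ 580,000 = 2,141,620.69.

€2,141,621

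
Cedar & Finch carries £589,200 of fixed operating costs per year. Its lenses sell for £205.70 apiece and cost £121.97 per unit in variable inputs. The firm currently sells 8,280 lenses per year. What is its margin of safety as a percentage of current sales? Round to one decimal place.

Unit CM = price − variable cost = £205.70 − £121.97 = £83.73. Break-even units = £589,200 ÷ £83.73 = 7,036.90; break-even revenue = 7,036.90 × £205.70 = £1,447,491.22.
Actual sales revenue = 8,280 × £205.70 = £1,703,196.00.
Margin of safety = (£1,703,196.00 − £1,447,491.22) ÷ £1,703,196.00 = 15.0%.

15.0%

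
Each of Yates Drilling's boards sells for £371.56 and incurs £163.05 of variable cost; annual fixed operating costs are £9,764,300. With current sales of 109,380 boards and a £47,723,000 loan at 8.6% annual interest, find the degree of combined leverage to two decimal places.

Total contribution margin = 109,380 × £208.51 = £22,806,823.80.
Subtracting fixed costs: EBIT = £22,806,823.80 − £9,764,300 = £13,042,523.80. Interest = £4,104,178.00.
DOL = £22,806,823.80 ÷ £13,042,523.80 = 1.7487; DFL = £13,042,523.80 ÷ £8,938,345.80 = 1.4592.
DCL = DOL × DFL = 1.7487 × 1.4592 = 2.5517.

2.55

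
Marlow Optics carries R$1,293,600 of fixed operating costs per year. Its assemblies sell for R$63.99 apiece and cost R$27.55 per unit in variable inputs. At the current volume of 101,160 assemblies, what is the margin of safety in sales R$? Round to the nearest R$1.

R$4,201,619

Unit CM = price − variable cost = R$63.99 − R$27.55 = R$36.44. Break-even units = R$1,293,600 ÷ R$36.44 = 35,499.45; break-even revenue = 35,499.45 × R$63.99 = R$2,271,609.88.
Actual sales revenue = 101,160 × R$63.99 = R$6,473,228.40.
Margin of safety = R$6,473,228.40 − R$2,271,609.88 = R$4,201,619.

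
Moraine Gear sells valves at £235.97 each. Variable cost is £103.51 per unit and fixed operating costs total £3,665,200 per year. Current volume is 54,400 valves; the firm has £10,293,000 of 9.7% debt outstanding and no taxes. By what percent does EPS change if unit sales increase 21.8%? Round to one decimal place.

At 54,400 units, contribution = 54,400 × £132.46 = £7,205,824.00.
EBIT = £7,205,824.00 − £3,665,200 = £3,540,624.00.
Interest = £998,421.00, so EBIT − I = £2,542,203.00.
Degree of combined leverage = contribution ÷ (EBIT − I) = £7,205,824.00 ÷ £2,542,203.00 = 2.8345.
%ΔEPS = DCL × %ΔSales = 2.8345 × +21.8% = +61.8%.

+61.8%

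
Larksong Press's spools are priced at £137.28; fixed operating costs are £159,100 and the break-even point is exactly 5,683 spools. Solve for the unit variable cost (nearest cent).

£109.28

Contribution per unit must be FC / Q = £159,100 / 5,683 = £27.9958.
Variable cost per unit = £137.28 − £27.9958 = £109.28.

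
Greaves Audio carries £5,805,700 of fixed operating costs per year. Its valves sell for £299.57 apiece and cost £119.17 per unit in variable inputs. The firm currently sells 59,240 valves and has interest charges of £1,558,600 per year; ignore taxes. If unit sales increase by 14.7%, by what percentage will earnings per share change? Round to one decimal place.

Total contribution margin = 59,240 × £180.40 = £10,686,896.00.
Operating income = contribution − fixed costs = £10,686,896.00 − £5,805,700 = £4,881,196.00.
Interest = £1,558,600.00, so EBIT − I = £3,322,596.00.
DCL = total CM / (EBIT − I) = £10,686,896.00 / £3,322,596.00 = 3.2164.
%ΔEPS = DCL × %ΔSales = 3.2164 × +14.7% = +47.3%.

+47.3%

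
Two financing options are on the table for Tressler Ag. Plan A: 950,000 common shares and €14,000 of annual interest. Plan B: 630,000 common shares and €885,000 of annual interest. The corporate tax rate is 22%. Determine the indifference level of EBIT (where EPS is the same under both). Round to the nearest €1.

€2,599,781

Set EPS_A = EPS_B: (EBIT − €14,000)(1 − 0.22) ÷ 950,000 = (EBIT − €885,000)(1 − 0.22) ÷ 630,000.
The (1 − t) factor cancels: (EBIT − 14,000) × 630,000 = (EBIT − 885,000) × 950,000.
Solving, EBIT = (885,000·950,000 − 14,000·630,000) / (950,000 − 630,000) = 831,930,000,000 / 320,000 = 2,599,781.25.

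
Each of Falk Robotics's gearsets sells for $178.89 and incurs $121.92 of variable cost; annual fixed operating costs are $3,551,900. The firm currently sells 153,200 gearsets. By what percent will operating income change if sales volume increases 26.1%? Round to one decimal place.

+44.0%

Contribution at this volume is 153,200 × $56.97 = $8,727,804.00.
Operating income = contribution − fixed costs = $8,727,804.00 − $3,551,900 = $5,175,904.00.
Degree of operating leverage = $8,727,804.00 / $5,175,904.00 = 1.6862.
Operating income changes by 1.6862 × +26.1% = +44.0%.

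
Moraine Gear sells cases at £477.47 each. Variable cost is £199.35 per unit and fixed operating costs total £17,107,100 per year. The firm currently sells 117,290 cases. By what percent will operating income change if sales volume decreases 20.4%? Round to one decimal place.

-42.9%

At 117,290 units, contribution = 117,290 × £278.12 = £32,620,694.80.
Subtracting fixed costs: EBIT = £32,620,694.80 − £17,107,100 = £15,513,594.80.
DOL = contribution ÷ EBIT = £32,620,694.80 ÷ £15,513,594.80 = 2.1027.
So EBIT moves 2.1027 × (-20.4%) = -42.9%.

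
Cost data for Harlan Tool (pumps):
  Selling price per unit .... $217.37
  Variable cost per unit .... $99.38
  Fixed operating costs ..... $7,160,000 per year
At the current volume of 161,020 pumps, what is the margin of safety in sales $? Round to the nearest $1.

$21,810,230

Contribution margin per unit = $217.37 − $99.38 = $117.99. Break-even units = $7,160,000 ÷ $117.99 = 60,683.11; break-even revenue = 60,683.11 × $217.37 = $13,190,687.35.
Current sales = 161,020 × $217.37 = $35,000,917.40.
Margin of safety = $35,000,917.40 − $13,190,687.35 = $21,810,230.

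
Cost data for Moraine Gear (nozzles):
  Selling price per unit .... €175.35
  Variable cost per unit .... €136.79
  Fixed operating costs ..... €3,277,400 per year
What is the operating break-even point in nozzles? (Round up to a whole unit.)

Contribution margin per unit = €175.35 − €136.79 = €38.56.
Units to break even: €3,277,400 ÷ €38.56 = 84,994.81, rounded up to 84,995.

84,995 nozzles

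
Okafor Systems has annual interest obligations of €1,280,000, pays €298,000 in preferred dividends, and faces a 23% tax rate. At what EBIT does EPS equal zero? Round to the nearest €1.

€1,667,013

Grossing the preferred dividend up to pre-tax terms: €298,000 / (1 − 0.23) = €387,012.99.
Financial break-even EBIT = interest + D_p ÷ (1 − t) = €1,280,000 + €387,012.99 = €1,667,012.99.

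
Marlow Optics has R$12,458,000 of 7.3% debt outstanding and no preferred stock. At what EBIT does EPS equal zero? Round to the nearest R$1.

Annual interest = 7.3% × R$12,458,000 = R$909,434.00.
Without preferred stock the financial break-even is simply EBIT = interest = R$909,434.00.

R$909,434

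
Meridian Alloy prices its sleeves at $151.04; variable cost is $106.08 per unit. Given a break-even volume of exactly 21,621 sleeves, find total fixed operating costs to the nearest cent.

Contribution margin per unit = $151.04 − $106.08 = $44.96.
Since BE = FC / CM, FC = 21,621 × $44.96 = $972,080.16.

$972,080.16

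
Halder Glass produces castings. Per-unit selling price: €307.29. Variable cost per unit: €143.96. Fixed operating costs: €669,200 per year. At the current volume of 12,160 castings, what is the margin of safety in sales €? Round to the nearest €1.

Unit CM = price − variable cost = €307.29 − €143.96 = €163.33. Break-even units = €669,200 ÷ €163.33 = 4,097.23; break-even revenue = 4,097.23 × €307.29 = €1,259,036.72.
Current sales = 12,160 × €307.29 = €3,736,646.40.
Margin of safety = €3,736,646.40 − €1,259,036.72 = €2,477,610.

€2,477,610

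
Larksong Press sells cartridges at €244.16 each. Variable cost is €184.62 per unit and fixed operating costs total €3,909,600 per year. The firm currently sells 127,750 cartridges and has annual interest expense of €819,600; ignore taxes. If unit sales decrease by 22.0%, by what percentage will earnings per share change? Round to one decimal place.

-58.2%

Contribution at this volume is 127,750 × €59.54 = €7,606,235.00.
Operating income = contribution − fixed costs = €7,606,235.00 − €3,909,600 = €3,696,635.00.
After interest of €819,600.00, pre-tax earnings = €2,877,035.00.
Degree of combined leverage = contribution ÷ (EBIT − I) = €7,606,235.00 ÷ €2,877,035.00 = 2.6438.
%ΔEPS = DCL × %ΔSales = 2.6438 × -22.0% = -58.2%.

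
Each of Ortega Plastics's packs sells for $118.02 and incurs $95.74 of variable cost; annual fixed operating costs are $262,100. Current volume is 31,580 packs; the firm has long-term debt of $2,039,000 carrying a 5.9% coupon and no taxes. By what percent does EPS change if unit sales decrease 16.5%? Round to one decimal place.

-36.1%

At 31,580 units, contribution = 31,580 × $22.28 = $703,602.40.
Subtracting fixed costs: EBIT = $703,602.40 − $262,100 = $441,502.40.
Interest = $120,301.00, so EBIT − I = $321,201.40.
Degree of combined leverage = contribution ÷ (EBIT − I) = $703,602.40 ÷ $321,201.40 = 2.1905.
EPS therefore changes by 2.1905 × (-16.5%) = -36.1%.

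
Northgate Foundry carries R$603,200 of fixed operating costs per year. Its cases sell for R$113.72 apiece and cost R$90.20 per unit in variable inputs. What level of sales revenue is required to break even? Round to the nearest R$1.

R$2,916,493

CM per unit = R$113.72 − R$90.20 = R$23.52; CM ratio = R$23.52 / R$113.72 = 0.2068.
Break-even sales = FC ÷ CM ratio = R$603,200 × R$113.72 / R$23.52 = R$2,916,493.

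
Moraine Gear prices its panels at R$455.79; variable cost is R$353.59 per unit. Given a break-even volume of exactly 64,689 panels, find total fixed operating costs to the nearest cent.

R$6,611,215.80

Unit CM = price − variable cost = R$455.79 − R$353.59 = R$102.20.
Since BE = FC / CM, FC = 64,689 × R$102.20 = R$6,611,215.80.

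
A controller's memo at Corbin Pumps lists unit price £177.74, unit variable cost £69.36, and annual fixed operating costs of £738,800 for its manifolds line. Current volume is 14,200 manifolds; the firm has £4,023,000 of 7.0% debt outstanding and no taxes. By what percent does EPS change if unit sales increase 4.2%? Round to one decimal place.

At 14,200 units, contribution = 14,200 × £108.38 = £1,538,996.00.
Operating income = contribution − fixed costs = £1,538,996.00 − £738,800 = £800,196.00.
After interest of £281,610.00, pre-tax earnings = £518,586.00.
DCL = total CM / (EBIT − I) = £1,538,996.00 / £518,586.00 = 2.9677.
EPS therefore changes by 2.9677 × (+4.2%) = +12.5%.

+12.5%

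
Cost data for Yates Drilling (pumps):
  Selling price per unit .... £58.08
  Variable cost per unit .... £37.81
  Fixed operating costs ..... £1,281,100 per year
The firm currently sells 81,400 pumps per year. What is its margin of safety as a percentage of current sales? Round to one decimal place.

Each unit contributes £58.08 − £37.81 = £20.27. Break-even units = £1,281,100 ÷ £20.27 = 63,201.78; break-even revenue = 63,201.78 × £58.08 = £3,670,759.15.
Actual sales revenue = 81,400 × £58.08 = £4,727,712.00.
Margin of safety = (£4,727,712.00 − £3,670,759.15) ÷ £4,727,712.00 = 22.4%.

22.4%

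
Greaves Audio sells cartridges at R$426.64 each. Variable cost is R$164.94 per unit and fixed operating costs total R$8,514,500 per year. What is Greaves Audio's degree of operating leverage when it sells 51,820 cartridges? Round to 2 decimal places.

At 51,820 units, contribution = 51,820 × R$261.70 = R$13,561,294.00.
Subtracting fixed costs: EBIT = R$13,561,294.00 − R$8,514,500 = R$5,046,794.00.
So DOL = total CM / EBIT = R$13,561,294.00 / R$5,046,794.00 = 2.6871.

2.69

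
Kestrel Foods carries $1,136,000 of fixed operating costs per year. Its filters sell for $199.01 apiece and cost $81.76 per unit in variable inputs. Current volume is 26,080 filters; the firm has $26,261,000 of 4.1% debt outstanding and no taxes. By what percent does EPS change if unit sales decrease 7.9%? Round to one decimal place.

-28.6%

At 26,080 units, contribution = 26,080 × $117.25 = $3,057,880.00.
Subtracting fixed costs: EBIT = $3,057,880.00 − $1,136,000 = $1,921,880.00.
After interest of $1,076,701.00, pre-tax earnings = $845,179.00.
DCL = total CM / (EBIT − I) = $3,057,880.00 / $845,179.00 = 3.6180.
%ΔEPS = DCL × %ΔSales = 3.6180 × -7.9% = -28.6%.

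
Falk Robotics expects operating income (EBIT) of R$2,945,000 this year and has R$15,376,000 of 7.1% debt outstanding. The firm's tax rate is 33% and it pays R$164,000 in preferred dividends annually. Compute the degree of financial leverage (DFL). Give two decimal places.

1.83

Annual interest charges come to R$1,091,696.00.
Pre-tax preferred-dividend burden = R$164,000 ÷ (1 − 0.33) = R$244,776.12.
DFL = EBIT ÷ [EBIT − I − D_p/(1−t)] = R$2,945,000 ÷ [R$2,945,000 − R$1,091,696.00 − R$244,776.12] = R$2,945,000 ÷ R$1,608,527.88 = 1.8309.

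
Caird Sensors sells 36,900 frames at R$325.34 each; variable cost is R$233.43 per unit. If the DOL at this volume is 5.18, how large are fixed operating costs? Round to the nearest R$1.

R$2,736,753

Contribution at this volume is 36,900 × R$91.91 = R$3,391,479.00.
DOL = contribution / EBIT, so EBIT = R$3,391,479.00 / 5.18 = R$654,725.68.
Fixed costs = CM − EBIT = R$3,391,479.00 − R$654,725.68 = R$2,736,753.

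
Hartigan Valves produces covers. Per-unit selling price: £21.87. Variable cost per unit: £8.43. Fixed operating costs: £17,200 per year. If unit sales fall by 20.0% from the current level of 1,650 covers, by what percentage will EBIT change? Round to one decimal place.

At 1,650 units, contribution = 1,650 × £13.44 = £22,176.00.
Subtracting fixed costs: EBIT = £22,176.00 − £17,200 = £4,976.00.
So DOL = total CM / EBIT = £22,176.00 / £4,976.00 = 4.4566.
So EBIT moves 4.4566 × (-20.0%) = -89.1%.

-89.1%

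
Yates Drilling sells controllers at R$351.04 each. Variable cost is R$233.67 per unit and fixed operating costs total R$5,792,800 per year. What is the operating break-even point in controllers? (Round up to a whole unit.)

49,356 controllers

Each unit contributes R$351.04 − R$233.67 = R$117.37.
Units to break even: R$5,792,800 ÷ R$117.37 = 49,355.03, rounded up to 49,356.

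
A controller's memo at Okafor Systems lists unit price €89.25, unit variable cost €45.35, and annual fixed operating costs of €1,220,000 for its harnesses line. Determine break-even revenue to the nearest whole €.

CM per unit = €89.25 − €45.35 = €43.90; CM ratio = €43.90 / €89.25 = 0.4919.
Break-even sales = FC ÷ CM ratio = €1,220,000 × €89.25 / €43.90 = €2,480,296.

€2,480,296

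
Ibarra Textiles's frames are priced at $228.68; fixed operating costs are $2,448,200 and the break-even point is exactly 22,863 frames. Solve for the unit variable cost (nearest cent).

Contribution per unit must be FC / Q = $2,448,200 / 22,863 = $107.0813.
Hence VC = price − CM = $228.68 − $107.0813 = $121.60.

$121.60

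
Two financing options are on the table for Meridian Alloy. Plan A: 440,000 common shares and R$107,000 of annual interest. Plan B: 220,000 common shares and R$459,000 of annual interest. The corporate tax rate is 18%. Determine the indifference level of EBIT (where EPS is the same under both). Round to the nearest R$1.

Set EPS_A = EPS_B: (EBIT − R$107,000)(1 − 0.18) ÷ 440,000 = (EBIT − R$459,000)(1 − 0.18) ÷ 220,000.
Cancelling (1 − t) and cross-multiplying: 220,000·(EBIT − 107,000) = 440,000·(EBIT − 459,000).
EBIT × (440,000 − 220,000) = 459,000 × 440,000 − 107,000 × 220,000 = 178,420,000,000, so EBIT = 178,420,000,000 ÷ 220,000 = 811,000.00.

R$811,000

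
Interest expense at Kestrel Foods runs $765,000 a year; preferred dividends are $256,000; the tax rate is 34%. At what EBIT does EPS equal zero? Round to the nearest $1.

$1,152,879

Preferred dividends are paid after tax, so their pre-tax equivalent is $256,000 ÷ (1 − 0.34) = $387,878.79.
EPS = 0 when EBIT covers interest plus the pre-tax preferred burden: $765,000 + $387,878.79 = $1,152,878.79.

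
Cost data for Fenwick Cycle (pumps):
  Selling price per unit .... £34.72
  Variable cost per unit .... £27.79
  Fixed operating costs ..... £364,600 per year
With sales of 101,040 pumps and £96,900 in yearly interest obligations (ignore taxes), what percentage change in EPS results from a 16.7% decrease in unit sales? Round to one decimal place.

-49.0%

Total contribution margin = 101,040 × £6.93 = £700,207.20.
Subtracting fixed costs: EBIT = £700,207.20 − £364,600 = £335,607.20.
After interest of £96,900.00, pre-tax earnings = £238,707.20.
Degree of combined leverage = contribution ÷ (EBIT − I) = £700,207.20 ÷ £238,707.20 = 2.9333.
EPS therefore changes by 2.9333 × (-16.7%) = -49.0%.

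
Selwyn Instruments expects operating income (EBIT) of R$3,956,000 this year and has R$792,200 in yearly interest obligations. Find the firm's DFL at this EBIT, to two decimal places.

1.25

Interest = R$792,200.00.
Degree of financial leverage = EBIT / (EBIT − interest) = R$3,956,000 / R$3,163,800.00 = 1.2504.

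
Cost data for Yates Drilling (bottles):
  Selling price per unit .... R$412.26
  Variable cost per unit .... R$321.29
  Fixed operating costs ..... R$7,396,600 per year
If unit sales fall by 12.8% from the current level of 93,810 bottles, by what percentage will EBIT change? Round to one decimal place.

-96.0%

Contribution at this volume is 93,810 × R$90.97 = R$8,533,895.70.
Subtracting fixed costs: EBIT = R$8,533,895.70 − R$7,396,600 = R$1,137,295.70.
DOL = contribution ÷ EBIT = R$8,533,895.70 ÷ R$1,137,295.70 = 7.5037.
So EBIT moves 7.5037 × (-12.8%) = -96.0%.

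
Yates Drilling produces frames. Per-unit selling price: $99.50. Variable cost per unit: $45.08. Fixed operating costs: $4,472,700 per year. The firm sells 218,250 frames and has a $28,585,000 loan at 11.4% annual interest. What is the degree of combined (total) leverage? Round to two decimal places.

Total contribution margin = 218,250 × $54.42 = $11,877,165.00.
Operating income = contribution − fixed costs = $11,877,165.00 − $4,472,700 = $7,404,465.00. Interest = $3,258,690.00, so EBIT − I = $4,145,775.00.
DCL = contribution ÷ (EBIT − I) = $11,877,165.00 ÷ $4,145,775.00 = 2.8649.

2.86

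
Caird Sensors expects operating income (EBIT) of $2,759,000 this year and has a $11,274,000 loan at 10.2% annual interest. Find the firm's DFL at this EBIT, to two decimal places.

Annual interest charges come to $1,149,948.00.
DFL = EBIT ÷ (EBIT − I) = $2,759,000 ÷ ($2,759,000 − $1,149,948.00) = $2,759,000 ÷ $1,609,052.00 = 1.7147.

1.71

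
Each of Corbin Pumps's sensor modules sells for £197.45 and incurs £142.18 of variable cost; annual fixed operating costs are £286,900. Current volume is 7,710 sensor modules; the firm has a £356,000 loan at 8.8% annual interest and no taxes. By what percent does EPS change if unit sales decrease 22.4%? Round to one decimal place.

At 7,710 units, contribution = 7,710 × £55.27 = £426,131.70.
EBIT = £426,131.70 − £286,900 = £139,231.70.
Interest = £31,328.00, so EBIT − I = £107,903.70.
Degree of combined leverage = contribution ÷ (EBIT − I) = £426,131.70 ÷ £107,903.70 = 3.9492.
EPS therefore changes by 3.9492 × (-22.4%) = -88.5%.

-88.5%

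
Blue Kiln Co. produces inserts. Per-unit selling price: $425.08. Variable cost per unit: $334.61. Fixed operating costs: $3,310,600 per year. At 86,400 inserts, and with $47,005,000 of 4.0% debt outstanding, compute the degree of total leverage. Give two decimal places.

At 86,400 units, contribution = 86,400 × $90.47 = $7,816,608.00.
EBIT = $7,816,608.00 − $3,310,600 = $4,506,008.00. Interest = $1,880,200.00.
DOL = $7,816,608.00 ÷ $4,506,008.00 = 1.7347; DFL = $4,506,008.00 ÷ $2,625,808.00 = 1.7160.
Combined leverage = 1.7347 × 1.7160 = 2.9767.

2.98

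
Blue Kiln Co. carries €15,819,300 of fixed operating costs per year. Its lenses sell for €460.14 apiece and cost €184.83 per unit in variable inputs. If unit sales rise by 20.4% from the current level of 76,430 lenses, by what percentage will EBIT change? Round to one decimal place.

+82.2%

Total contribution margin = 76,430 × €275.31 = €21,041,943.30.
EBIT = €21,041,943.30 − €15,819,300 = €5,222,643.30.
DOL = contribution ÷ EBIT = €21,041,943.30 ÷ €5,222,643.30 = 4.0290.
%ΔEBIT = DOL × %ΔSales = 4.0290 × +20.4% = +82.2%.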